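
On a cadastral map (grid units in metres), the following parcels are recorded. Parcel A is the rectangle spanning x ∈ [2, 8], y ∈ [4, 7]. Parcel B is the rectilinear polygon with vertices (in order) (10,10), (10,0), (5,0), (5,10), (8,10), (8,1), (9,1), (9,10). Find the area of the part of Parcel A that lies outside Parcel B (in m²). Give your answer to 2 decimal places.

9.00

|Parcel A| = 18, |Parcel A∩Parcel B| = 9.
|Parcel A ∖ Parcel B| = |Parcel A| − |Parcel A∩Parcel B| = 18 − 9 = 9.00.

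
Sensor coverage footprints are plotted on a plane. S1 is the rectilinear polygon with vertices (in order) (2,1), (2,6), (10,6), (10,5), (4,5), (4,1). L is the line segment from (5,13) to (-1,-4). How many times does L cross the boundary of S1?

2

The segment meets the boundary at (2,4.5), (2.529,6).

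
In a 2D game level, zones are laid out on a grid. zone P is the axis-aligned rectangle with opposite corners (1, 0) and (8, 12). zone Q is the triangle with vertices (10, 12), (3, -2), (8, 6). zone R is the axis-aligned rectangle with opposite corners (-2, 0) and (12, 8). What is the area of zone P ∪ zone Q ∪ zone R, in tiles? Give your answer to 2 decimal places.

141.58

By inclusion–exclusion:
Individual areas: |zone P| = 84, |zone Q| = 7, |zone R| = 112.
|zone P∩zone Q| = 4.75.
|zone P∩zone R|: x∈[1,8], y∈[0,8] → 7·8 = 56.
|zone Q∩zone R| = 5.4167.
|zone P∩zone Q∩zone R| = 4.75.
|zone P ∪ zone Q ∪ zone R| = 203 − 66.1667 + 4.75 = 141.58.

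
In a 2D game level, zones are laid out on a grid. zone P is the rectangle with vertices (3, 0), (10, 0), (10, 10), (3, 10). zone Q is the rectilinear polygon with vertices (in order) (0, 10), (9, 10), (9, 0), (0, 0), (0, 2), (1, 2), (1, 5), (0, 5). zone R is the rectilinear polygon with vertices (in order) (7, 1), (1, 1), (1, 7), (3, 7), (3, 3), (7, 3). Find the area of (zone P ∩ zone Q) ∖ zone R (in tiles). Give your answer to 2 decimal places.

52.00

|zone P ∩ zone Q| = 60.
|(zone P ∩ zone Q) ∩ zone R| = 8.
|(zone P ∩ zone Q) ∖ zone R| = 60 − 8 = 52.00.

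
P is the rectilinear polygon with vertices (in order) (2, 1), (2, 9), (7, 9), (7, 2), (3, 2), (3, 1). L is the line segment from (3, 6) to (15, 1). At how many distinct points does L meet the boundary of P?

The segment meets the boundary at (7,4.333).

1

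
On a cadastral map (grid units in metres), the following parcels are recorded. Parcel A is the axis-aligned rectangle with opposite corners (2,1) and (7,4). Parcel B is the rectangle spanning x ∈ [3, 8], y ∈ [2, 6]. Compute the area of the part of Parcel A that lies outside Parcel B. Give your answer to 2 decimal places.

|Parcel A∩Parcel B|: x∈[3,7], y∈[2,4] → 4·2 = 8.
|Parcel A| = 15.
|Parcel A ∖ Parcel B| = |Parcel A| − |Parcel A∩Parcel B| = 15 − 8 = 7.00.

7.00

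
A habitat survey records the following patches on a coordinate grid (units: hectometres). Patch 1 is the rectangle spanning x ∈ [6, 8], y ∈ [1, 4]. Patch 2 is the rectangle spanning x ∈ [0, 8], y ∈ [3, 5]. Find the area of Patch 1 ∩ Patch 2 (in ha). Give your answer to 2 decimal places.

|Patch 1∩Patch 2|: x∈[6,8], y∈[3,4] → 2·1 = 2.

2.00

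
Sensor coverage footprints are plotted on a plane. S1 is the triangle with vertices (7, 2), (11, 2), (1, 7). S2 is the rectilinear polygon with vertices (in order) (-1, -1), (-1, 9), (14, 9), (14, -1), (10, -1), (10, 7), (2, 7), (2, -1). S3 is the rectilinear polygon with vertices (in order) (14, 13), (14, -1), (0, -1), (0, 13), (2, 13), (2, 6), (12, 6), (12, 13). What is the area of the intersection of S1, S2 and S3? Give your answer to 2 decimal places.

0.42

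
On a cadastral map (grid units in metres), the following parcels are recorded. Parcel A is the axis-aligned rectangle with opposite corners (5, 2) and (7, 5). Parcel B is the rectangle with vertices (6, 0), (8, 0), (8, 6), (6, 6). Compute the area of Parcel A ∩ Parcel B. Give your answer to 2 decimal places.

|Parcel A∩Parcel B|: x∈[6,7], y∈[2,5] → 1·3 = 3.

3.00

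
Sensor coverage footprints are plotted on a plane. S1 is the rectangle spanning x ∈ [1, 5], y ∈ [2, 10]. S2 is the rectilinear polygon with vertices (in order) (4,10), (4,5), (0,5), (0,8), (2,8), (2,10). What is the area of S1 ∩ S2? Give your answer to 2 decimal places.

13.00

The intersection is the polygon with vertices (4,10), (4,5), (1,5), (1,8), (2,8), (2,10).
By the shoelace formula its area is 13.00.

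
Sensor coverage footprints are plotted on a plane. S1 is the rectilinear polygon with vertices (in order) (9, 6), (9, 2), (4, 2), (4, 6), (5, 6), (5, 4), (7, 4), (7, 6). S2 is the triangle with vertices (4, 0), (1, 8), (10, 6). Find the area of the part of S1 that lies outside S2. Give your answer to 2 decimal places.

4.50

|S1| = 16, |S1∩S2| = 11.5.
|S1 ∖ S2| = |S1| − |S1∩S2| = 16 − 11.5 = 4.50.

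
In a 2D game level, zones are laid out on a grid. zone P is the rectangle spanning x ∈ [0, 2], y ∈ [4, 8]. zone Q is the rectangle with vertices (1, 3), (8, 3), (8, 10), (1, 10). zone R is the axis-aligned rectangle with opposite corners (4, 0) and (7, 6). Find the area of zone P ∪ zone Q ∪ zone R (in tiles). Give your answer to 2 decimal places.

By inclusion–exclusion:
Individual areas: |zone P| = 8, |zone Q| = 49, |zone R| = 18.
|zone P∩zone Q|: x∈[1,2], y∈[4,8] → 1·4 = 4.
|zone P∩zone R| = 0 (no overlap).
|zone Q∩zone R|: x∈[4,7], y∈[3,6] → 3·3 = 9.
|zone P∩zone Q∩zone R| = 0.
|zone P ∪ zone Q ∪ zone R| = 75 − 13 + 0 = 62.00.

62.00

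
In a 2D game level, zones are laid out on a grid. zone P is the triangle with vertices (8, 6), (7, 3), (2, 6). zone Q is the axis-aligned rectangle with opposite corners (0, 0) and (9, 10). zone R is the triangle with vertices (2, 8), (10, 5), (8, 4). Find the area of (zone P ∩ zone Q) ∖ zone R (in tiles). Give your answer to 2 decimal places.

6.62

|zone P ∩ zone Q| = 9.
|(zone P ∩ zone Q) ∩ zone R| = 2.3805.
|(zone P ∩ zone Q) ∖ zone R| = 9 − 2.3805 = 6.62.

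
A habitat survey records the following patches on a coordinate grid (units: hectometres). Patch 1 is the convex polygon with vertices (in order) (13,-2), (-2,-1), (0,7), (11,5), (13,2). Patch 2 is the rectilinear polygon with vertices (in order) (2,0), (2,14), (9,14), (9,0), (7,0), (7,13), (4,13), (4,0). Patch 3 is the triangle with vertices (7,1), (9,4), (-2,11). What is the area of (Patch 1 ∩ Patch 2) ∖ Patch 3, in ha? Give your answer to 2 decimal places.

|Patch 1 ∩ Patch 2| = 24.
|(Patch 1 ∩ Patch 2) ∩ Patch 3| = 6.2929.
|(Patch 1 ∩ Patch 2) ∖ Patch 3| = 24 − 6.2929 = 17.71.

17.71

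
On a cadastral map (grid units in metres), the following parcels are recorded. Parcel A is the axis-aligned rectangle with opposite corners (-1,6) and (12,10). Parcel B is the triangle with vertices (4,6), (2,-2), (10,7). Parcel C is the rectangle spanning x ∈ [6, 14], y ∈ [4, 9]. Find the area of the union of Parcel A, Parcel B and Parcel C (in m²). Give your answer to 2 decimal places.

By inclusion–exclusion:
Individual areas: |Parcel A| = 52, |Parcel B| = 23, |Parcel C| = 40.
|Parcel A∩Parcel B| = 2.5556.
|Parcel A∩Parcel C|: x∈[6,12], y∈[6,9] → 6·3 = 18.
|Parcel B∩Parcel C| = 6.6667.
|Parcel A∩Parcel B∩Parcel C| = 2.2222.
|Parcel A ∪ Parcel B ∪ Parcel C| = 115 − 27.2222 + 2.2222 = 90.00.

90.00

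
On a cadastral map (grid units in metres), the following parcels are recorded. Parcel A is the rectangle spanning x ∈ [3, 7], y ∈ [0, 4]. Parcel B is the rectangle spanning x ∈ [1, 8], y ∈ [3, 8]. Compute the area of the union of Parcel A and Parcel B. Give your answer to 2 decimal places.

47.00

By inclusion–exclusion:
Individual areas: |Parcel A| = 16, |Parcel B| = 35.
|Parcel A∩Parcel B|: x∈[3,7], y∈[3,4] → 4·1 = 4.
|Parcel A ∪ Parcel B| = 51 − 4 = 47.00.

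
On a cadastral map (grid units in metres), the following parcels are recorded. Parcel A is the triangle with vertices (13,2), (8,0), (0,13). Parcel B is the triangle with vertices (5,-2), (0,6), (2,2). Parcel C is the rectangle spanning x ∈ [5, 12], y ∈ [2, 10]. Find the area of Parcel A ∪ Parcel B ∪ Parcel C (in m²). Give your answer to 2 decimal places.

By inclusion–exclusion:
Individual areas: |Parcel A| = 40.5, |Parcel B| = 2, |Parcel C| = 56.
|Parcel A∩Parcel B| = 0.
|Parcel A∩Parcel C| = 24.1106.
|Parcel B∩Parcel C| = 0.
|Parcel A∩Parcel B∩Parcel C| = 0.
|Parcel A ∪ Parcel B ∪ Parcel C| = 98.5 − 24.1106 + 0 = 74.39.

74.39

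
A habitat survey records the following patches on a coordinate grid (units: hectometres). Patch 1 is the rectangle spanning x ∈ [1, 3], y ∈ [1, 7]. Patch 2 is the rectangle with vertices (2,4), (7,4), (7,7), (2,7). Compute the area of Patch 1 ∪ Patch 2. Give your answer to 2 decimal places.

By inclusion–exclusion:
Individual areas: |Patch 1| = 12, |Patch 2| = 15.
|Patch 1∩Patch 2|: x∈[2,3], y∈[4,7] → 1·3 = 3.
|Patch 1 ∪ Patch 2| = 27 − 3 = 24.00.

24.00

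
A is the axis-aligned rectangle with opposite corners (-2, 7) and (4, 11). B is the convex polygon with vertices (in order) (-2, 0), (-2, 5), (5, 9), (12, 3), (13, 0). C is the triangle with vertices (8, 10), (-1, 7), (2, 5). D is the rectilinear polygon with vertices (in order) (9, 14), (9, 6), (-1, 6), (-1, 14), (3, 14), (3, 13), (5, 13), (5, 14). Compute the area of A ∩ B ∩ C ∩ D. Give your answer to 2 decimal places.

The intersection is the polygon with vertices (4,8.429), (4,7), (1.5,7).
By the shoelace formula its area is 1.79.

1.79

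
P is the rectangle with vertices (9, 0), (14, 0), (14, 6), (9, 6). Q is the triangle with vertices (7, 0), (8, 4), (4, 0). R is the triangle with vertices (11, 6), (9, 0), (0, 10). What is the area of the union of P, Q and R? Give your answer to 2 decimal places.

By inclusion–exclusion:
Individual areas: |P| = 30, |Q| = 6, |R| = 37.
|P∩Q| = 0.
|P∩R| = 6.
|Q∩R| = 1.1602.
|P∩Q∩R| = 0.
|P ∪ Q ∪ R| = 73 − 7.1602 + 0 = 65.84.

65.84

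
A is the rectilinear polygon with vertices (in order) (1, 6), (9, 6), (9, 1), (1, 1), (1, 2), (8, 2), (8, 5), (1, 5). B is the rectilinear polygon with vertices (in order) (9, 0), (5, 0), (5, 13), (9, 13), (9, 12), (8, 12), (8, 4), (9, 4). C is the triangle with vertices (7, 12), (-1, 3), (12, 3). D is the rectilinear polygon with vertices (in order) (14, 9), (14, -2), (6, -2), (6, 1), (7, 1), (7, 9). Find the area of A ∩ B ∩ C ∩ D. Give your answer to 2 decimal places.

2.00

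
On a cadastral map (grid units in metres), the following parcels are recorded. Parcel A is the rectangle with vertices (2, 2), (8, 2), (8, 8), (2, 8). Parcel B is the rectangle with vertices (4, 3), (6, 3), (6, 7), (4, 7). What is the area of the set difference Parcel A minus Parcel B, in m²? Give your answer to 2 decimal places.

|Parcel A∩Parcel B|: x∈[4,6], y∈[3,7] → 2·4 = 8.
|Parcel A| = 36.
|Parcel A ∖ Parcel B| = |Parcel A| − |Parcel A∩Parcel B| = 36 − 8 = 28.00.

28.00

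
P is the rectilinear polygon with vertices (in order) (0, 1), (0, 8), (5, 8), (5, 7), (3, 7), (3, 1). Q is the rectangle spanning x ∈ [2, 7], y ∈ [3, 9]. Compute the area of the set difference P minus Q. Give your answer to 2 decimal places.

16.00

|P| = 23, |P∩Q| = 7.
|P ∖ Q| = |P| − |P∩Q| = 23 − 7 = 16.00.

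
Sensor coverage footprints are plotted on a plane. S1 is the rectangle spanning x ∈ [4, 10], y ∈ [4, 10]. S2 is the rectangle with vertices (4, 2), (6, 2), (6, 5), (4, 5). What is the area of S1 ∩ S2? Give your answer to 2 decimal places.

2.00

|S1∩S2|: x∈[4,6], y∈[4,5] → 2·1 = 2.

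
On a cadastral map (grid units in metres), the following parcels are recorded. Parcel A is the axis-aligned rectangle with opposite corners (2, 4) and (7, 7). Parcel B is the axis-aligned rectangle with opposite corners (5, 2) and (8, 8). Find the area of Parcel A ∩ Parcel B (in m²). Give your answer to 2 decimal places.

|Parcel A∩Parcel B|: x∈[5,7], y∈[4,7] → 2·3 = 6.

6.00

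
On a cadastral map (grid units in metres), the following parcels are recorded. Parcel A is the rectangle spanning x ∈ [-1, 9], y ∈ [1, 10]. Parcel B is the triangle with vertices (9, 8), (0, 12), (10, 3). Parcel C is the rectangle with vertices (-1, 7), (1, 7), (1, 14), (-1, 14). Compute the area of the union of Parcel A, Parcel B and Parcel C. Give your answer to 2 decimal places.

By inclusion–exclusion:
Individual areas: |Parcel A| = 90, |Parcel B| = 20.5, |Parcel C| = 14.
|Parcel A∩Parcel B| = 16.1722.
|Parcel A∩Parcel C|: x∈[-1,1], y∈[7,10] → 2·3 = 6.
|Parcel B∩Parcel C| = 0.2278.
|Parcel A∩Parcel B∩Parcel C| = 0.
|Parcel A ∪ Parcel B ∪ Parcel C| = 124.5 − 22.4 + 0 = 102.10.

102.10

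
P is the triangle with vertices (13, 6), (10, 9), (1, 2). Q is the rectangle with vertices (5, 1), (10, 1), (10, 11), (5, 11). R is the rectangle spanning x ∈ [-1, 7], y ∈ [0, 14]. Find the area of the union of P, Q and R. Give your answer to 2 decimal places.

By inclusion–exclusion:
Individual areas: |P| = 24, |Q| = 50, |R| = 112.
|P∩Q| = 14.4444.
|P∩R| = 8.
|Q∩R|: x∈[5,7], y∈[1,11] → 2·10 = 20.
|P∩Q∩R| = 4.4444.
|P ∪ Q ∪ R| = 186 − 42.4444 + 4.4444 = 148.00.

148.00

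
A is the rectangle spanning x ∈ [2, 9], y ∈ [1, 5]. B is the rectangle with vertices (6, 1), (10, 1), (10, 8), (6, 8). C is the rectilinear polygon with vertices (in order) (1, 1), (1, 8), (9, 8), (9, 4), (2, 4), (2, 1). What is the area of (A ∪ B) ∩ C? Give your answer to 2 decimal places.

|A ∪ B| = 44.
|(A ∪ B) ∩ C| = 16.00.

16.00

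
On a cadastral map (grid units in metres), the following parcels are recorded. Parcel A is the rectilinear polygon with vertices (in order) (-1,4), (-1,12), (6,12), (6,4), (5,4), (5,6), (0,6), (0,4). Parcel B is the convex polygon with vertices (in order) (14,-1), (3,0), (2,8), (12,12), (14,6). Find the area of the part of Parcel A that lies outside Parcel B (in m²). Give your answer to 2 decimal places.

33.05

|Parcel A| = 46, |Parcel A∩Parcel B| = 12.95.
|Parcel A ∖ Parcel B| = |Parcel A| − |Parcel A∩Parcel B| = 46 − 12.95 = 33.05.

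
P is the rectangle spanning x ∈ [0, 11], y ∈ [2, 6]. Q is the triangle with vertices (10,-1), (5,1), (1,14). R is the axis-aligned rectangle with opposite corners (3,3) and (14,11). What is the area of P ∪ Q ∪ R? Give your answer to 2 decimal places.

By inclusion–exclusion:
Individual areas: |P| = 44, |Q| = 28.5, |R| = 88.
|P∩Q| = 11.6923.
|P∩R|: x∈[3,11], y∈[3,6] → 8·3 = 24.
|Q∩R| = 14.5179.
|P∩Q∩R| = 8.3308.
|P ∪ Q ∪ R| = 160.5 − 50.2103 + 8.3308 = 118.62.

118.62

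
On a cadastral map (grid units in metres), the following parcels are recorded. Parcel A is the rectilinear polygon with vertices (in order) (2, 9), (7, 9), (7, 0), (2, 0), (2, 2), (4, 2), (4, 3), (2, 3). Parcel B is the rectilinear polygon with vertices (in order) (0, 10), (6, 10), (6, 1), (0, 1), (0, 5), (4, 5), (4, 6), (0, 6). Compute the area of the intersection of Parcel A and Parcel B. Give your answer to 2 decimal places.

28.00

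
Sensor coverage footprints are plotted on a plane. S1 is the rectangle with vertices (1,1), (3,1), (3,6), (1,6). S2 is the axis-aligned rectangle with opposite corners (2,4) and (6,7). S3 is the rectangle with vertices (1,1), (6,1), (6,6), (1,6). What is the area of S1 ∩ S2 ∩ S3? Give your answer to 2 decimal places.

The intersection is the polygon with vertices (3,4), (2,4), (2,6), (3,6).
By the shoelace formula its area is 2.00.

2.00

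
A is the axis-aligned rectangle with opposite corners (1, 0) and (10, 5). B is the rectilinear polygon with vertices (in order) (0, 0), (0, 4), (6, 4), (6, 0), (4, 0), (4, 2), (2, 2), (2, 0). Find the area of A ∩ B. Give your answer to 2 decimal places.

16.00

The intersection is the polygon with vertices (1,4), (6,4), (6,0), (4,0), (4,2), (2,2), (2,0), (1,0).
By the shoelace formula its area is 16.00.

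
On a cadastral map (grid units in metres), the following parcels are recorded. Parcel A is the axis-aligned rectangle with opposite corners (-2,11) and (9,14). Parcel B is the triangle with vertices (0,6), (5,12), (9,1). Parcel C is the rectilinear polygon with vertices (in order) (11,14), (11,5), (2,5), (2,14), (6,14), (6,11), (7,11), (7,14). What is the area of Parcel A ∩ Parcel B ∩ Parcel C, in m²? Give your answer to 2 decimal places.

0.60

The intersection is the polygon with vertices (5,12), (5.364,11), (4.167,11).
By the shoelace formula its area is 0.60.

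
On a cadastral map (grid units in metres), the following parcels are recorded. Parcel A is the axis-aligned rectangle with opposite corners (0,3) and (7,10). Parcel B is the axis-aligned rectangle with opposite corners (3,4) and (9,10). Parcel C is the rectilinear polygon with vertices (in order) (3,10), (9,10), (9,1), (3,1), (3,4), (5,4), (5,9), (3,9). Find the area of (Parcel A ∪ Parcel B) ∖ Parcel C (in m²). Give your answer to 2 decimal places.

|Parcel A ∪ Parcel B| = 61.
|(Parcel A ∪ Parcel B) ∩ Parcel C| = 30.
|(Parcel A ∪ Parcel B) ∖ Parcel C| = 61 − 30 = 31.00.

31.00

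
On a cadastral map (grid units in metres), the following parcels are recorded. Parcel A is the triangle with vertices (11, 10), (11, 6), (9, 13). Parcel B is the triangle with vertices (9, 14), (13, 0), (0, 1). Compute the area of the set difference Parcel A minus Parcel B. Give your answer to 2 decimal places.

|Parcel A| = 4, |Parcel A∩Parcel B| = 1.75.
|Parcel A ∖ Parcel B| = |Parcel A| − |Parcel A∩Parcel B| = 4 − 1.75 = 2.25.

2.25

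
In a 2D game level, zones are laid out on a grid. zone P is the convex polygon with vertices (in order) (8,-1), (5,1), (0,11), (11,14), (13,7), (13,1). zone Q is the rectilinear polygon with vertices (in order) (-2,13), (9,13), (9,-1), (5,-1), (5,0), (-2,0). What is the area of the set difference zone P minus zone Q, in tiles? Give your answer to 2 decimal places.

48.03

|zone P| = 128.5, |zone P∩zone Q| = 80.4667.
|zone P ∖ zone Q| = |zone P| − |zone P∩zone Q| = 128.5 − 80.4667 = 48.03.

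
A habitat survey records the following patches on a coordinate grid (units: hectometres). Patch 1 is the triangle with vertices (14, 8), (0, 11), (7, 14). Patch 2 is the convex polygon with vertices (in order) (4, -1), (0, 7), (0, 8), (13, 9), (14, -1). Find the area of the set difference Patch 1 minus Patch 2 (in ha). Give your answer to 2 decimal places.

30.42

|Patch 1| = 31.5, |Patch 1∩Patch 2| = 1.0795.
|Patch 1 ∖ Patch 2| = |Patch 1| − |Patch 1∩Patch 2| = 31.5 − 1.0795 = 30.42.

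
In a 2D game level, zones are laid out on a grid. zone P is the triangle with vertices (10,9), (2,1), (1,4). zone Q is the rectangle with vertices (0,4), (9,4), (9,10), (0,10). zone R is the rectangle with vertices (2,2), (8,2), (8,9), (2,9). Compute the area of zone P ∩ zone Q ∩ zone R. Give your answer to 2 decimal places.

The intersection is the polygon with vertices (2,4), (2,4.556), (8,7.889), (8,7), (5,4).
By the shoelace formula its area is 8.83.

8.83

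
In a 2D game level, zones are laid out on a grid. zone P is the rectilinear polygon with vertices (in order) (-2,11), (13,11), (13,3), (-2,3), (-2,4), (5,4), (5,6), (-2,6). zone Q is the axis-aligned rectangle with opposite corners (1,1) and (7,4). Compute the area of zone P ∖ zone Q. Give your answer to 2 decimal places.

|zone P| = 106, |zone P∩zone Q| = 6.
|zone P ∖ zone Q| = |zone P| − |zone P∩zone Q| = 106 − 6 = 100.00.

100.00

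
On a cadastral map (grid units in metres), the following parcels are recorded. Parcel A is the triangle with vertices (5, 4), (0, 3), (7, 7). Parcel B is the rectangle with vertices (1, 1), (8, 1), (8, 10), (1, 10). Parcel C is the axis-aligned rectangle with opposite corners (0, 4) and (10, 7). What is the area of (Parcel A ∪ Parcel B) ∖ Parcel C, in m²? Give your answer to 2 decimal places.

|Parcel A ∪ Parcel B| = 63.1857.
|(Parcel A ∪ Parcel B) ∩ Parcel C| = 21.
|(Parcel A ∪ Parcel B) ∖ Parcel C| = 63.1857 − 21 = 42.19.

42.19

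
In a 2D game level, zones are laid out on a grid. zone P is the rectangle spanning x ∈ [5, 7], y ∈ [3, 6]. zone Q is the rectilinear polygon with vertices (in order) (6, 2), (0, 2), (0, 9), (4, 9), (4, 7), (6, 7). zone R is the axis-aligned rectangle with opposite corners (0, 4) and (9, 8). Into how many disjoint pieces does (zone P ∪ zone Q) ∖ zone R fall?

2

(zone P ∪ zone Q) ∖ zone R splits into 2 disjoint pieces (area 13, area 4).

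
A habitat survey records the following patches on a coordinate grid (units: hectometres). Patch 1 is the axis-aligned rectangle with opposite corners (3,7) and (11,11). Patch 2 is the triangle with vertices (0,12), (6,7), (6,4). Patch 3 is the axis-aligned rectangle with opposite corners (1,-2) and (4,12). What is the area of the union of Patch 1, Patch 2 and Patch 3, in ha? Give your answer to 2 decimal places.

By inclusion–exclusion:
Individual areas: |Patch 1| = 32, |Patch 2| = 9, |Patch 3| = 42.
|Patch 1∩Patch 2| = 3.375.
|Patch 1∩Patch 3|: x∈[3,4], y∈[7,11] → 1·4 = 4.
|Patch 2∩Patch 3| = 3.75.
|Patch 1∩Patch 2∩Patch 3| = 1.7083.
|Patch 1 ∪ Patch 2 ∪ Patch 3| = 83 − 11.125 + 1.7083 = 73.58.

73.58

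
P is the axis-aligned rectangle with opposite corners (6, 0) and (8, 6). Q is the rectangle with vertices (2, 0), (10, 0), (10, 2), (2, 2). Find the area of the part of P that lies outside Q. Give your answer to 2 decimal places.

8.00

|P∩Q|: x∈[6,8], y∈[0,2] → 2·2 = 4.
|P| = 12.
|P ∖ Q| = |P| − |P∩Q| = 12 − 4 = 8.00.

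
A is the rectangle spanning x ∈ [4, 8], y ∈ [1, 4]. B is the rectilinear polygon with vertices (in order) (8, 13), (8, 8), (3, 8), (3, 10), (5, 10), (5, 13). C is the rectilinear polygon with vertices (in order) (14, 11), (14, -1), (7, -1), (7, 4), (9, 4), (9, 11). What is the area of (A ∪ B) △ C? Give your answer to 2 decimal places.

95.00

|A ∪ B| = 31.
|(A ∪ B) ∩ C| = 3.
|(A ∪ B) △ C| = 31 + 70 − 6 = 95.00.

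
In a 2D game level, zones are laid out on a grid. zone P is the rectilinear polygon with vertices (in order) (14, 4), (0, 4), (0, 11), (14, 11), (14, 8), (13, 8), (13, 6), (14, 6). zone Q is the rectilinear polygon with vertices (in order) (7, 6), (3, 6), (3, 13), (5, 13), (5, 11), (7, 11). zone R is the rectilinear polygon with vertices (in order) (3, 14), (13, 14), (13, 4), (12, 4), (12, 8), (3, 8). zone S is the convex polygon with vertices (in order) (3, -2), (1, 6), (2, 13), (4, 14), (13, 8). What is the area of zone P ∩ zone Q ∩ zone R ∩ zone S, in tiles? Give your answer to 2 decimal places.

12.00

The intersection is the polygon with vertices (7,8), (3,8), (3,11), (5,11), (7,11).
By the shoelace formula its area is 12.00.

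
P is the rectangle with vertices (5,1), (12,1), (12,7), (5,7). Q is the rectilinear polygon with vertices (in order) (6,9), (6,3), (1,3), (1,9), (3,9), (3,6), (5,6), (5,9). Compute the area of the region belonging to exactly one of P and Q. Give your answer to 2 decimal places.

58.00

|P| = 42, |Q| = 24, |P∩Q| = 4.
|P △ Q| = |P| + |Q| − 2·|P∩Q| = 42 + 24 − 8 = 58.00.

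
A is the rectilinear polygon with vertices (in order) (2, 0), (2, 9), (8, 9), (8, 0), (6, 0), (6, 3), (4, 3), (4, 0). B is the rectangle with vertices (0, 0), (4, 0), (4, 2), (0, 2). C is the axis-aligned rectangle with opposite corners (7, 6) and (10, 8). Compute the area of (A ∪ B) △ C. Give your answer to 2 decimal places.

|A ∪ B| = 52.
|(A ∪ B) ∩ C| = 2.
|(A ∪ B) △ C| = 52 + 6 − 4 = 54.00.

54.00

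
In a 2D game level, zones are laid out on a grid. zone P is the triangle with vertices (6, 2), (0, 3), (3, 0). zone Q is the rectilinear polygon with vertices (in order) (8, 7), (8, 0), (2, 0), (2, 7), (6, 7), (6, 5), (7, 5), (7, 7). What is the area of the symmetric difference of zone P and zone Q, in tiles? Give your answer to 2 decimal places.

|zone P| = 7.5, |zone Q| = 40, |zone P∩zone Q| = 5.8333.
|zone P △ zone Q| = |zone P| + |zone Q| − 2·|zone P∩zone Q| = 7.5 + 40 − 11.6667 = 35.83.

35.83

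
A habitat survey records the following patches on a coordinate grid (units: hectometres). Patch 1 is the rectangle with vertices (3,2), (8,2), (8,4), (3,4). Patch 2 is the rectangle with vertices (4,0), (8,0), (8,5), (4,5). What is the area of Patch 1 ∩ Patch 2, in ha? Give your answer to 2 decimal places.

|Patch 1∩Patch 2|: x∈[4,8], y∈[2,4] → 4·2 = 8.

8.00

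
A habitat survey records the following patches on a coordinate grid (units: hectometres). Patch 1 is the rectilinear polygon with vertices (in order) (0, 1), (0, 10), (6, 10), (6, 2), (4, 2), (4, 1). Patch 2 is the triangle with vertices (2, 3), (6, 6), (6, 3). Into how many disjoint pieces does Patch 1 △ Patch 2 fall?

Patch 1 △ Patch 2 is a single connected region.

1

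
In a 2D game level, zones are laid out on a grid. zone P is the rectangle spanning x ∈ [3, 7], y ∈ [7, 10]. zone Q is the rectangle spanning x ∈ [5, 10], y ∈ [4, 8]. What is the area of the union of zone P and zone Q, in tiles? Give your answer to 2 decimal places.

30.00

By inclusion–exclusion:
Individual areas: |zone P| = 12, |zone Q| = 20.
|zone P∩zone Q|: x∈[5,7], y∈[7,8] → 2·1 = 2.
|zone P ∪ zone Q| = 32 − 2 = 30.00.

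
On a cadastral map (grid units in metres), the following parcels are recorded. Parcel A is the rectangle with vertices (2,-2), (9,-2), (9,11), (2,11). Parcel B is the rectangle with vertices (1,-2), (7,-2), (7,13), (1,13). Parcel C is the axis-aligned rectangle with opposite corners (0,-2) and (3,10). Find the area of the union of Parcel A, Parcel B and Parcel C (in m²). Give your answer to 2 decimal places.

128.00

By inclusion–exclusion:
Individual areas: |Parcel A| = 91, |Parcel B| = 90, |Parcel C| = 36.
|Parcel A∩Parcel B|: x∈[2,7], y∈[-2,11] → 5·13 = 65.
|Parcel A∩Parcel C|: x∈[2,3], y∈[-2,10] → 1·12 = 12.
|Parcel B∩Parcel C|: x∈[1,3], y∈[-2,10] → 2·12 = 24.
|Parcel A∩Parcel B∩Parcel C| = 12.
|Parcel A ∪ Parcel B ∪ Parcel C| = 217 − 101 + 12 = 128.00.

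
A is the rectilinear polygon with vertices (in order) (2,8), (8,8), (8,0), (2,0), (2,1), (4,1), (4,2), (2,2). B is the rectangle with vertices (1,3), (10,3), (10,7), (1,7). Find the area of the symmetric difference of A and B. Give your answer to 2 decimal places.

|A| = 46, |B| = 36, |A∩B| = 24.
|A △ B| = |A| + |B| − 2·|A∩B| = 46 + 36 − 48 = 34.00.

34.00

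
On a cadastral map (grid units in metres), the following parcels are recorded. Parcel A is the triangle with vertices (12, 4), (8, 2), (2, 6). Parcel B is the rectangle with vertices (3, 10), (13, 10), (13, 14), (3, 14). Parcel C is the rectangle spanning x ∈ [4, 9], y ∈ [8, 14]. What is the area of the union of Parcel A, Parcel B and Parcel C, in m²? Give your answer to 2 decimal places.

64.00

By inclusion–exclusion:
Individual areas: |Parcel A| = 14, |Parcel B| = 40, |Parcel C| = 30.
|Parcel A∩Parcel B| = 0.
|Parcel A∩Parcel C| = 0.
|Parcel B∩Parcel C|: x∈[4,9], y∈[10,14] → 5·4 = 20.
|Parcel A∩Parcel B∩Parcel C| = 0.
|Parcel A ∪ Parcel B ∪ Parcel C| = 84 − 20 + 0 = 64.00.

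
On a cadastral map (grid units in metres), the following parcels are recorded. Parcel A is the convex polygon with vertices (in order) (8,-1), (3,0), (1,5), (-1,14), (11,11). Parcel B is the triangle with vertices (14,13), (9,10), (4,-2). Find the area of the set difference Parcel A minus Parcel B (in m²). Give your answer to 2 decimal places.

96.65

|Parcel A| = 113.5, |Parcel A∩Parcel B| = 16.8466.
|Parcel A ∖ Parcel B| = |Parcel A| − |Parcel A∩Parcel B| = 113.5 − 16.8466 = 96.65.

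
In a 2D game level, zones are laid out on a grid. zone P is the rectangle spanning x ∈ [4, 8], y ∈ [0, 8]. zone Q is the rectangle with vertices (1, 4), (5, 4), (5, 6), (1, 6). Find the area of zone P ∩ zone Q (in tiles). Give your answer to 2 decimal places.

2.00

|zone P∩zone Q|: x∈[4,5], y∈[4,6] → 1·2 = 2.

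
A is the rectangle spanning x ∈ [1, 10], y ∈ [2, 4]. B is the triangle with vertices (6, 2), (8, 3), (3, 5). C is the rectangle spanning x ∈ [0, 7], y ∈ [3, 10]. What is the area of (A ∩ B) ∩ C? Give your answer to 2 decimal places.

The region (A ∩ B) ∩ C is the polygon with vertices (7,3.4), (7,3), (5,3), (4,4), (5.5,4).
By the shoelace formula its area is 2.05.

2.05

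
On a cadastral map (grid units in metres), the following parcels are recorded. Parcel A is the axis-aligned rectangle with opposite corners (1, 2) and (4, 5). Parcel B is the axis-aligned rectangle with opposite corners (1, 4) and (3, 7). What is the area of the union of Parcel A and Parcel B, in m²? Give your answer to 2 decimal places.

By inclusion–exclusion:
Individual areas: |Parcel A| = 9, |Parcel B| = 6.
|Parcel A∩Parcel B|: x∈[1,3], y∈[4,5] → 2·1 = 2.
|Parcel A ∪ Parcel B| = 15 − 2 = 13.00.

13.00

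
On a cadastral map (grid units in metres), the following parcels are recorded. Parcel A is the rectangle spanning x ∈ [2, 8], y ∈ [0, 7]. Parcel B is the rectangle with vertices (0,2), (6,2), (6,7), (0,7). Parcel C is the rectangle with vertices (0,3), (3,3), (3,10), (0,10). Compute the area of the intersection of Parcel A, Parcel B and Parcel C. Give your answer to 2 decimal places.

The intersection is the polygon with vertices (2,7), (3,7), (3,3), (2,3).
By the shoelace formula its area is 4.00.

4.00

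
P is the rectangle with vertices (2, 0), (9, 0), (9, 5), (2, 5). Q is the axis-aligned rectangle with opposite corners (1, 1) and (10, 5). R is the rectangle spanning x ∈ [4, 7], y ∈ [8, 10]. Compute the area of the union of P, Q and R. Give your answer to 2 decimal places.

By inclusion–exclusion:
Individual areas: |P| = 35, |Q| = 36, |R| = 6.
|P∩Q|: x∈[2,9], y∈[1,5] → 7·4 = 28.
|P∩R| = 0 (no overlap).
|Q∩R| = 0 (no overlap).
|P∩Q∩R| = 0.
|P ∪ Q ∪ R| = 77 − 28 + 0 = 49.00.

49.00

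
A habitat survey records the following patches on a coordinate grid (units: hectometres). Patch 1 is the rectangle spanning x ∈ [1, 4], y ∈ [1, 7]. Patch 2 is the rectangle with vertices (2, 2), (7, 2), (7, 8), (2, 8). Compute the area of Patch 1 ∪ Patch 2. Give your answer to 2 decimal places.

38.00

By inclusion–exclusion:
Individual areas: |Patch 1| = 18, |Patch 2| = 30.
|Patch 1∩Patch 2|: x∈[2,4], y∈[2,7] → 2·5 = 10.
|Patch 1 ∪ Patch 2| = 48 − 10 = 38.00.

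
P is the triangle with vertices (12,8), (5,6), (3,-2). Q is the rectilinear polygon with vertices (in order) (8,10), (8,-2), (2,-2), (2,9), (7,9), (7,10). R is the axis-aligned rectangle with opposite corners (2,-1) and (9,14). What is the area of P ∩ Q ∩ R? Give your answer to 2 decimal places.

The intersection is the polygon with vertices (8,6.857), (8,3.556), (3.9,-1), (3.25,-1), (5,6).
By the shoelace formula its area is 19.07.

19.07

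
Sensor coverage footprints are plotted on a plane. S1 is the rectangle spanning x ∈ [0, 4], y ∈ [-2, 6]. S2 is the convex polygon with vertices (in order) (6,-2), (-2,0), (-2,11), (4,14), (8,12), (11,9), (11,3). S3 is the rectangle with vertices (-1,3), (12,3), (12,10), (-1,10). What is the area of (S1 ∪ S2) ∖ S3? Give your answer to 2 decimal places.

|S1 ∪ S2| = 168.
|(S1 ∪ S2) ∩ S3| = 83.5.
|(S1 ∪ S2) ∖ S3| = 168 − 83.5 = 84.50.

84.50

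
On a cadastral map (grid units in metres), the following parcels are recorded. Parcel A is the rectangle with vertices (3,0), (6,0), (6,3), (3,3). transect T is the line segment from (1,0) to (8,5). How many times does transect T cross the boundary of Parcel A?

2

The segment meets the boundary at (5.2,3), (3,1.429).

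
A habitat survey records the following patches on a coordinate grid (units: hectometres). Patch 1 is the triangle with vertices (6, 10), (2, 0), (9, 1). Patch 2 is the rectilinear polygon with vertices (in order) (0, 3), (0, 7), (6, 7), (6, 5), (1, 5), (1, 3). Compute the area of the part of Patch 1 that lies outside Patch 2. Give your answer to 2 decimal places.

29.80

|Patch 1| = 33, |Patch 1∩Patch 2| = 3.2.
|Patch 1 ∖ Patch 2| = |Patch 1| − |Patch 1∩Patch 2| = 33 − 3.2 = 29.80.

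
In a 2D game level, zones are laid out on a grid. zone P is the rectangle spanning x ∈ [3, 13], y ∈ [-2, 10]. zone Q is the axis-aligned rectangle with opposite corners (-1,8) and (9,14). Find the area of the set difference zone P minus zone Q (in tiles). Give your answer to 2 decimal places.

|zone P∩zone Q|: x∈[3,9], y∈[8,10] → 6·2 = 12.
|zone P| = 120.
|zone P ∖ zone Q| = |zone P| − |zone P∩zone Q| = 120 − 12 = 108.00.

108.00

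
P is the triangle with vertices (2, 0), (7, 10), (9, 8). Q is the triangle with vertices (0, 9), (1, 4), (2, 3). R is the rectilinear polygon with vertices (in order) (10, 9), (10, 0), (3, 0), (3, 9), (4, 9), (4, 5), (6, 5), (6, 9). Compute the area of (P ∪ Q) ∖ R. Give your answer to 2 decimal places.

5.43

|P ∪ Q| = 17.
|(P ∪ Q) ∩ R| = 11.5714.
|(P ∪ Q) ∖ R| = 17 − 11.5714 = 5.43.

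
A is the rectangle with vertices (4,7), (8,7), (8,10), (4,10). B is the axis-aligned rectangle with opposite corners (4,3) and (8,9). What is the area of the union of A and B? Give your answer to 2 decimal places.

By inclusion–exclusion:
Individual areas: |A| = 12, |B| = 24.
|A∩B|: x∈[4,8], y∈[7,9] → 4·2 = 8.
|A ∪ B| = 36 − 8 = 28.00.

28.00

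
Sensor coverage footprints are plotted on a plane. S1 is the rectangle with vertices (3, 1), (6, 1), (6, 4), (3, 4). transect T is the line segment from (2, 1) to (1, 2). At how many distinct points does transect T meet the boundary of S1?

0

The segment lies entirely outside S1 and never meets its boundary.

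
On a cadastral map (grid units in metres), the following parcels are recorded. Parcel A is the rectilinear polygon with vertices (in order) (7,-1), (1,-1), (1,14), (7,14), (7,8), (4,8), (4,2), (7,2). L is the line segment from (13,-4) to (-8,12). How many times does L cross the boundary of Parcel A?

The segment meets the boundary at (1,5.143), (4,2.857), (5.125,2), (7,0.571).

4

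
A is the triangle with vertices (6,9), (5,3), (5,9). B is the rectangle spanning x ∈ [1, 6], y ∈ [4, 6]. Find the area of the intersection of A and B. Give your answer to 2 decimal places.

The intersection is the polygon with vertices (5.167,4), (5,4), (5,6), (5.5,6).
By the shoelace formula its area is 0.67.

0.67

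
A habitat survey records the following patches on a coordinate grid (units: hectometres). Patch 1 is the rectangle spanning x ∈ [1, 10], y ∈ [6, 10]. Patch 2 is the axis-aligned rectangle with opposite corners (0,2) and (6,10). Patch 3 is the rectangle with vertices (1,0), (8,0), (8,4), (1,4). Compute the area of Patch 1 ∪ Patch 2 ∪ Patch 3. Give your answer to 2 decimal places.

By inclusion–exclusion:
Individual areas: |Patch 1| = 36, |Patch 2| = 48, |Patch 3| = 28.
|Patch 1∩Patch 2|: x∈[1,6], y∈[6,10] → 5·4 = 20.
|Patch 1∩Patch 3| = 0 (no overlap).
|Patch 2∩Patch 3|: x∈[1,6], y∈[2,4] → 5·2 = 10.
|Patch 1∩Patch 2∩Patch 3| = 0.
|Patch 1 ∪ Patch 2 ∪ Patch 3| = 112 − 30 + 0 = 82.00.

82.00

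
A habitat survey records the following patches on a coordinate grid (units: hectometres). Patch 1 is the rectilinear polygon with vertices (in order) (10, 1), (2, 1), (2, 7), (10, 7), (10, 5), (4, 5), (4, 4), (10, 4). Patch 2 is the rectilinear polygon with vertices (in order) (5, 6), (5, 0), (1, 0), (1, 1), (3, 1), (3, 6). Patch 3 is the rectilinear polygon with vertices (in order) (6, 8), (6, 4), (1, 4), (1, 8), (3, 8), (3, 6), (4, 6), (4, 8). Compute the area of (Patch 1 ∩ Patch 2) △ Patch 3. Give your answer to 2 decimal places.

|Patch 1 ∩ Patch 2| = 9.
|(Patch 1 ∩ Patch 2) ∩ Patch 3| = 3.
|(Patch 1 ∩ Patch 2) △ Patch 3| = 9 + 18 − 6 = 21.00.

21.00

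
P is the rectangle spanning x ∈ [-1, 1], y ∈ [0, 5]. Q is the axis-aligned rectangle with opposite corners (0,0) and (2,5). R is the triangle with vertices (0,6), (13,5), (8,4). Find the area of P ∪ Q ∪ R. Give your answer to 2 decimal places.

By inclusion–exclusion:
Individual areas: |P| = 10, |Q| = 10, |R| = 9.
|P∩Q|: x∈[0,1], y∈[0,5] → 1·5 = 5.
|P∩R| = 0.
|Q∩R| = 0.
|P∩Q∩R| = 0.
|P ∪ Q ∪ R| = 29 − 5 + 0 = 24.00.

24.00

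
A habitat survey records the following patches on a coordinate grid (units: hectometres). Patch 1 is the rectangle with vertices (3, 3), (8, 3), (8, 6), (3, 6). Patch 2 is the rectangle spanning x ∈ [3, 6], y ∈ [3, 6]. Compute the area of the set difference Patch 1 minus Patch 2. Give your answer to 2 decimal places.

6.00

|Patch 1∩Patch 2|: x∈[3,6], y∈[3,6] → 3·3 = 9.
|Patch 1| = 15.
|Patch 1 ∖ Patch 2| = |Patch 1| − |Patch 1∩Patch 2| = 15 − 9 = 6.00.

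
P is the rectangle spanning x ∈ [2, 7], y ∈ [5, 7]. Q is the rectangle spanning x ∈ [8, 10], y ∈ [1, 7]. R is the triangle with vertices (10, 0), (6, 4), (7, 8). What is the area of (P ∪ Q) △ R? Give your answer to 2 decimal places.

23.96

|P ∪ Q| = 22.
|(P ∪ Q) ∩ R| = 4.0208.
|(P ∪ Q) △ R| = 22 + 10 − 8.0417 = 23.96.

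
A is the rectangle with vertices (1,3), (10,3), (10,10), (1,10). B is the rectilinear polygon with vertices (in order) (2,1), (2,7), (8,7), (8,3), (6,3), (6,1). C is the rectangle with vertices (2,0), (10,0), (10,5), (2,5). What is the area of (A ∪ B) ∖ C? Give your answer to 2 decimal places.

47.00

|A ∪ B| = 71.
|(A ∪ B) ∩ C| = 24.
|(A ∪ B) ∖ C| = 71 − 24 = 47.00.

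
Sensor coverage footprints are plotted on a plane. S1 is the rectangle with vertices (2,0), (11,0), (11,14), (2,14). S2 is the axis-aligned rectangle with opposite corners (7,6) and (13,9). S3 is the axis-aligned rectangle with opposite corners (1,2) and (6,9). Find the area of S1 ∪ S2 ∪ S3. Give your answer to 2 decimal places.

By inclusion–exclusion:
Individual areas: |S1| = 126, |S2| = 18, |S3| = 35.
|S1∩S2|: x∈[7,11], y∈[6,9] → 4·3 = 12.
|S1∩S3|: x∈[2,6], y∈[2,9] → 4·7 = 28.
|S2∩S3| = 0 (no overlap).
|S1∩S2∩S3| = 0.
|S1 ∪ S2 ∪ S3| = 179 − 40 + 0 = 139.00.

139.00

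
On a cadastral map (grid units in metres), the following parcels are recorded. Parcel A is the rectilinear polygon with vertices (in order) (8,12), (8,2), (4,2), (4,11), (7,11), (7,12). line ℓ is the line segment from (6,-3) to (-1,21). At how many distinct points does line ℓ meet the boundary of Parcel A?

2

The segment meets the boundary at (4,3.857), (4.542,2).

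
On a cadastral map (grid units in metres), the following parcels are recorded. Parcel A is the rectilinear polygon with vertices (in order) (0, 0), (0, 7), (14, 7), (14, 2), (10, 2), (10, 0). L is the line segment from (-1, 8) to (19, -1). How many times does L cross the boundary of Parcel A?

The segment meets the boundary at (12.333,2), (1.222,7).

2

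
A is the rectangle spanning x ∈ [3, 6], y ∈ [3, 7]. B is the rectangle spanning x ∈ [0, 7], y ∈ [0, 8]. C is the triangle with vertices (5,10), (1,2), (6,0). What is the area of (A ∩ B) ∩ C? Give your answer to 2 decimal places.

9.75

The region (A ∩ B) ∩ C is the polygon with vertices (3,6), (3.5,7), (5.3,7), (5.7,3), (3,3).
By the shoelace formula its area is 9.75.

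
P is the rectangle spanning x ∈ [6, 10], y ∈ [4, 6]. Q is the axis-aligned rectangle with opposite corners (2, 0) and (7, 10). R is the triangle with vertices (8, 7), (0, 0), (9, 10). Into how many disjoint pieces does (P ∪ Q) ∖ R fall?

2

(P ∪ Q) ∖ R splits into 2 disjoint pieces (area 25.6875, area 25).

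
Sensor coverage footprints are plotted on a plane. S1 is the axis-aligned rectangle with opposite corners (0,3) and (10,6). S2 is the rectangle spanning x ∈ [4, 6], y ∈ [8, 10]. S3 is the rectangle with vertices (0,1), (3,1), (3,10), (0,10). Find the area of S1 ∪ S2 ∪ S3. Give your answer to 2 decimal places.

52.00

By inclusion–exclusion:
Individual areas: |S1| = 30, |S2| = 4, |S3| = 27.
|S1∩S2| = 0 (no overlap).
|S1∩S3|: x∈[0,3], y∈[3,6] → 3·3 = 9.
|S2∩S3| = 0 (no overlap).
|S1∩S2∩S3| = 0.
|S1 ∪ S2 ∪ S3| = 61 − 9 + 0 = 52.00.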